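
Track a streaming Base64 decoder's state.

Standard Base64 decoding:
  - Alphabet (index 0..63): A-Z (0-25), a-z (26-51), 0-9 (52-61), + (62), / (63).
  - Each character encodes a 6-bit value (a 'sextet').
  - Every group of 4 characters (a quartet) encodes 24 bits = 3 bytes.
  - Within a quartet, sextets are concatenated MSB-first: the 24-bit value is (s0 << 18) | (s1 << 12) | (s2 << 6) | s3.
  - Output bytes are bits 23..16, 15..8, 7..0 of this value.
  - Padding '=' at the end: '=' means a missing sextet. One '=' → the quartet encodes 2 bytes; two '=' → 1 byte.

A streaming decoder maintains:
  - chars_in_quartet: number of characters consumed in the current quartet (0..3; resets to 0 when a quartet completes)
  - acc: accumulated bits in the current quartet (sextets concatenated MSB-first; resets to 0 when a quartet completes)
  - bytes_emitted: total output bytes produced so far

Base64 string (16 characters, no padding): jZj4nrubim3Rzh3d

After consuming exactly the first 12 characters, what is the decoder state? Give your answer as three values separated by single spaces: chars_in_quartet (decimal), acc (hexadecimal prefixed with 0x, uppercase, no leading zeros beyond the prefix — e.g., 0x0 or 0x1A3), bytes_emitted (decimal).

After char 0 ('j'=35): chars_in_quartet=1 acc=0x23 bytes_emitted=0
After char 1 ('Z'=25): chars_in_quartet=2 acc=0x8D9 bytes_emitted=0
After char 2 ('j'=35): chars_in_quartet=3 acc=0x23663 bytes_emitted=0
After char 3 ('4'=56): chars_in_quartet=4 acc=0x8D98F8 -> emit 8D 98 F8, reset; bytes_emitted=3
After char 4 ('n'=39): chars_in_quartet=1 acc=0x27 bytes_emitted=3
After char 5 ('r'=43): chars_in_quartet=2 acc=0x9EB bytes_emitted=3
After char 6 ('u'=46): chars_in_quartet=3 acc=0x27AEE bytes_emitted=3
After char 7 ('b'=27): chars_in_quartet=4 acc=0x9EBB9B -> emit 9E BB 9B, reset; bytes_emitted=6
After char 8 ('i'=34): chars_in_quartet=1 acc=0x22 bytes_emitted=6
After char 9 ('m'=38): chars_in_quartet=2 acc=0x8A6 bytes_emitted=6
After char 10 ('3'=55): chars_in_quartet=3 acc=0x229B7 bytes_emitted=6
After char 11 ('R'=17): chars_in_quartet=4 acc=0x8A6DD1 -> emit 8A 6D D1, reset; bytes_emitted=9

Answer: 0 0x0 9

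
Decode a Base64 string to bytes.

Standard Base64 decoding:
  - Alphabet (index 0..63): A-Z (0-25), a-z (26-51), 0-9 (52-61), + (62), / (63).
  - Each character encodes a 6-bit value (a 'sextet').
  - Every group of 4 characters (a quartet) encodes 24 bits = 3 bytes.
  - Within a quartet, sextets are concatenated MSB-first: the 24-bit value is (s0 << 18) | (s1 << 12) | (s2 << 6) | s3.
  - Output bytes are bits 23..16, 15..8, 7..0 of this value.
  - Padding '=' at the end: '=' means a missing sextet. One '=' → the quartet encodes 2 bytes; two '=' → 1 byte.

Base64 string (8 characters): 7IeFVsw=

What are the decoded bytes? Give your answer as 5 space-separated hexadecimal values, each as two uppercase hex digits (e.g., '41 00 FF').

Answer: EC 87 85 56 CC

Derivation:
After char 0 ('7'=59): chars_in_quartet=1 acc=0x3B bytes_emitted=0
After char 1 ('I'=8): chars_in_quartet=2 acc=0xEC8 bytes_emitted=0
After char 2 ('e'=30): chars_in_quartet=3 acc=0x3B21E bytes_emitted=0
After char 3 ('F'=5): chars_in_quartet=4 acc=0xEC8785 -> emit EC 87 85, reset; bytes_emitted=3
After char 4 ('V'=21): chars_in_quartet=1 acc=0x15 bytes_emitted=3
After char 5 ('s'=44): chars_in_quartet=2 acc=0x56C bytes_emitted=3
After char 6 ('w'=48): chars_in_quartet=3 acc=0x15B30 bytes_emitted=3
Padding '=': partial quartet acc=0x15B30 -> emit 56 CC; bytes_emitted=5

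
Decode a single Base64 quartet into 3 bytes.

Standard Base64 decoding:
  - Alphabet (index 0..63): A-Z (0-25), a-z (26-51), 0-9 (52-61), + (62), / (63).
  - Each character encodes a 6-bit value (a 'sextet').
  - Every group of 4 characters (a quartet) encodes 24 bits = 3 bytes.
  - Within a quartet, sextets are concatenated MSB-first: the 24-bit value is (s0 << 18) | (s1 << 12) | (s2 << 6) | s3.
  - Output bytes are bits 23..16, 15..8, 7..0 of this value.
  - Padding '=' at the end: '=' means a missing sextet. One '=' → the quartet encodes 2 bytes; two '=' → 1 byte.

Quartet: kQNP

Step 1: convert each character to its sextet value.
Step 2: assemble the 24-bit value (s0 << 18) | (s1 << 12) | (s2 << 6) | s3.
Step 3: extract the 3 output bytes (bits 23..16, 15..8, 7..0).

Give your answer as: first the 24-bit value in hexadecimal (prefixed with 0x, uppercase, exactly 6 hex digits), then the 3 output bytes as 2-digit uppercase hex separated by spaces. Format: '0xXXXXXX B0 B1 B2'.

Answer: 0x91034F 91 03 4F

Derivation:
Sextets: k=36, Q=16, N=13, P=15
24-bit: (36<<18) | (16<<12) | (13<<6) | 15
      = 0x900000 | 0x010000 | 0x000340 | 0x00000F
      = 0x91034F
Bytes: (v>>16)&0xFF=91, (v>>8)&0xFF=03, v&0xFF=4F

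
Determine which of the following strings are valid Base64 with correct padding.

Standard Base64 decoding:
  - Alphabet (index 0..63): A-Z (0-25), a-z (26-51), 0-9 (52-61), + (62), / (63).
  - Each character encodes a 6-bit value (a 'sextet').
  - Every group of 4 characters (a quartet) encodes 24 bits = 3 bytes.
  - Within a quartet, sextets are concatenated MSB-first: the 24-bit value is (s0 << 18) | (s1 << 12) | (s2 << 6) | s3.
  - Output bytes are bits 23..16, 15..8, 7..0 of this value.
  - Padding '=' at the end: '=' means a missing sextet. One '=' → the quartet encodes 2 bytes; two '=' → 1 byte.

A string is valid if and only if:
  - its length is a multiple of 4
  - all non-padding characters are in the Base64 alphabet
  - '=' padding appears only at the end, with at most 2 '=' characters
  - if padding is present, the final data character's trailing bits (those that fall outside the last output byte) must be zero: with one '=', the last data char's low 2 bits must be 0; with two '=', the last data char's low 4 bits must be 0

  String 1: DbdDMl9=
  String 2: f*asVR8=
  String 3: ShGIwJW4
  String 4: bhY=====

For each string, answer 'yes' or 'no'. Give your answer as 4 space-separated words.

Answer: no no yes no

Derivation:
String 1: 'DbdDMl9=' → invalid (bad trailing bits)
String 2: 'f*asVR8=' → invalid (bad char(s): ['*'])
String 3: 'ShGIwJW4' → valid
String 4: 'bhY=====' → invalid (5 pad chars (max 2))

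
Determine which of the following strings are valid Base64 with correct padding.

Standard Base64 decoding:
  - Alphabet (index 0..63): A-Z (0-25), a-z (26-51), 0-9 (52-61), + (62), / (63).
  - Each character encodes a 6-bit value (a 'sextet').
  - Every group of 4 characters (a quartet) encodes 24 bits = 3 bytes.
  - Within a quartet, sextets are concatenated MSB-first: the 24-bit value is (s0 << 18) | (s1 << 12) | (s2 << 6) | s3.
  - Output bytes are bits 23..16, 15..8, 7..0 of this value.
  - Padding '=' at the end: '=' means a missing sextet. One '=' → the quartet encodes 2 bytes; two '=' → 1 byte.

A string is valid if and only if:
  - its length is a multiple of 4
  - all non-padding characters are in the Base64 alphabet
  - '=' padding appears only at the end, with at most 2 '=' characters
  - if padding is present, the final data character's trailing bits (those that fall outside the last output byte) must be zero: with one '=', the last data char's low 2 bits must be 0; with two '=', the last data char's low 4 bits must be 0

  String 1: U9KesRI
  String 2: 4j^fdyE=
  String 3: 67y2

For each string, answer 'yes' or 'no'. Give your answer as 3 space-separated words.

String 1: 'U9KesRI' → invalid (len=7 not mult of 4)
String 2: '4j^fdyE=' → invalid (bad char(s): ['^'])
String 3: '67y2' → valid

Answer: no no yes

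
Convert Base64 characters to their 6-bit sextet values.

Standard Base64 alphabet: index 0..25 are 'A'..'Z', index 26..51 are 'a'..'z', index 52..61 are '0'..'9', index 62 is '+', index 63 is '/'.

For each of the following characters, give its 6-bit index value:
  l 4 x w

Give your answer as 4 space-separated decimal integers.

'l': a..z range, 26 + ord('l') − ord('a') = 37
'4': 0..9 range, 52 + ord('4') − ord('0') = 56
'x': a..z range, 26 + ord('x') − ord('a') = 49
'w': a..z range, 26 + ord('w') − ord('a') = 48

Answer: 37 56 49 48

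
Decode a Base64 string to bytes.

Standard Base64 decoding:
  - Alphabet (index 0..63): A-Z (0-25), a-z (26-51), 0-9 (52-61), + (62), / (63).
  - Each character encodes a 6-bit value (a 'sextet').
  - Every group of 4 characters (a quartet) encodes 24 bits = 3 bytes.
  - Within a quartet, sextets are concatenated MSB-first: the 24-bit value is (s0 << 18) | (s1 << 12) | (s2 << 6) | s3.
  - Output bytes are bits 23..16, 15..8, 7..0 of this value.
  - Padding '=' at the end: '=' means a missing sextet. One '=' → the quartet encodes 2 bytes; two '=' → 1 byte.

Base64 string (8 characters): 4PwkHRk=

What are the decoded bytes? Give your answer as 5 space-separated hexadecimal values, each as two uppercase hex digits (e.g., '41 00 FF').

Answer: E0 FC 24 1D 19

Derivation:
After char 0 ('4'=56): chars_in_quartet=1 acc=0x38 bytes_emitted=0
After char 1 ('P'=15): chars_in_quartet=2 acc=0xE0F bytes_emitted=0
After char 2 ('w'=48): chars_in_quartet=3 acc=0x383F0 bytes_emitted=0
After char 3 ('k'=36): chars_in_quartet=4 acc=0xE0FC24 -> emit E0 FC 24, reset; bytes_emitted=3
After char 4 ('H'=7): chars_in_quartet=1 acc=0x7 bytes_emitted=3
After char 5 ('R'=17): chars_in_quartet=2 acc=0x1D1 bytes_emitted=3
After char 6 ('k'=36): chars_in_quartet=3 acc=0x7464 bytes_emitted=3
Padding '=': partial quartet acc=0x7464 -> emit 1D 19; bytes_emitted=5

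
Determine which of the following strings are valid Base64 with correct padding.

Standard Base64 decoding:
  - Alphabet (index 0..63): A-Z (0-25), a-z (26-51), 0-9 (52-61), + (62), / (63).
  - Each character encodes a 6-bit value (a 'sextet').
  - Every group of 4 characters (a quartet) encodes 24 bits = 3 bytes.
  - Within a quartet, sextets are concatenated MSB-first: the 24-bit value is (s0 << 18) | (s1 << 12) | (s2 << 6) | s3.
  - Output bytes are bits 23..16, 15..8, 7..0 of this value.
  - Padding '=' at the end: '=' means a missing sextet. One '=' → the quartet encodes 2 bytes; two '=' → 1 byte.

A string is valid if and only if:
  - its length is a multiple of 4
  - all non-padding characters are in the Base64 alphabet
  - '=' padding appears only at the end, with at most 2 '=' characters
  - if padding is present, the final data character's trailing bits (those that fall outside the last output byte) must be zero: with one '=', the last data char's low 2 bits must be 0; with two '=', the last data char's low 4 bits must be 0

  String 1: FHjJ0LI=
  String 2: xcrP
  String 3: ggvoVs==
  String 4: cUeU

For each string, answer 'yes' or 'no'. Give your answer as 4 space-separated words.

String 1: 'FHjJ0LI=' → valid
String 2: 'xcrP' → valid
String 3: 'ggvoVs==' → invalid (bad trailing bits)
String 4: 'cUeU' → valid

Answer: yes yes no yes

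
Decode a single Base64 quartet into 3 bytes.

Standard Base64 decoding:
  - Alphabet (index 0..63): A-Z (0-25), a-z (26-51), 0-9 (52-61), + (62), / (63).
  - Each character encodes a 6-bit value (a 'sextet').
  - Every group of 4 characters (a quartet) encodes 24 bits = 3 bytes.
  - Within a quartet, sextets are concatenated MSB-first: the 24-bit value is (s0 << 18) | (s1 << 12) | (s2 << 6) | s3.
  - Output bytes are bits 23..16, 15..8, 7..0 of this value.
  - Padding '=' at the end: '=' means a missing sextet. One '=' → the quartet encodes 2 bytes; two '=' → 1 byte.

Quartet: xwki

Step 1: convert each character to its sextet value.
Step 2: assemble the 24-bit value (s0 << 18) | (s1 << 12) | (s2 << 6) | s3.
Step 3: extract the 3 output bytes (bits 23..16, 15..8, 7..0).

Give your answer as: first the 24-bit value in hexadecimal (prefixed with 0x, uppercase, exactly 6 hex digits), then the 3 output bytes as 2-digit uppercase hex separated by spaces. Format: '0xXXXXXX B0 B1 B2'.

Sextets: x=49, w=48, k=36, i=34
24-bit: (49<<18) | (48<<12) | (36<<6) | 34
      = 0xC40000 | 0x030000 | 0x000900 | 0x000022
      = 0xC70922
Bytes: (v>>16)&0xFF=C7, (v>>8)&0xFF=09, v&0xFF=22

Answer: 0xC70922 C7 09 22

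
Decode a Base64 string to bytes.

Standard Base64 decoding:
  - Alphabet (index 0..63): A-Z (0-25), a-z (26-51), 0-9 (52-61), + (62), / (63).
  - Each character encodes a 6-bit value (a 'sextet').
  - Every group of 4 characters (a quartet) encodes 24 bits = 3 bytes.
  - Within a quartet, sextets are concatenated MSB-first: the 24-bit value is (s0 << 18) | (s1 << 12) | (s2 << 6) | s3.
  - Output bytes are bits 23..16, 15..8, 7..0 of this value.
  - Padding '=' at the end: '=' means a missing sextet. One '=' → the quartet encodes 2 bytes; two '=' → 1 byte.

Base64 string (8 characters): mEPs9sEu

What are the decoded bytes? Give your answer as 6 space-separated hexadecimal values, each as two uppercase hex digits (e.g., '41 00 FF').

Answer: 98 43 EC F6 C1 2E

Derivation:
After char 0 ('m'=38): chars_in_quartet=1 acc=0x26 bytes_emitted=0
After char 1 ('E'=4): chars_in_quartet=2 acc=0x984 bytes_emitted=0
After char 2 ('P'=15): chars_in_quartet=3 acc=0x2610F bytes_emitted=0
After char 3 ('s'=44): chars_in_quartet=4 acc=0x9843EC -> emit 98 43 EC, reset; bytes_emitted=3
After char 4 ('9'=61): chars_in_quartet=1 acc=0x3D bytes_emitted=3
After char 5 ('s'=44): chars_in_quartet=2 acc=0xF6C bytes_emitted=3
After char 6 ('E'=4): chars_in_quartet=3 acc=0x3DB04 bytes_emitted=3
After char 7 ('u'=46): chars_in_quartet=4 acc=0xF6C12E -> emit F6 C1 2E, reset; bytes_emitted=6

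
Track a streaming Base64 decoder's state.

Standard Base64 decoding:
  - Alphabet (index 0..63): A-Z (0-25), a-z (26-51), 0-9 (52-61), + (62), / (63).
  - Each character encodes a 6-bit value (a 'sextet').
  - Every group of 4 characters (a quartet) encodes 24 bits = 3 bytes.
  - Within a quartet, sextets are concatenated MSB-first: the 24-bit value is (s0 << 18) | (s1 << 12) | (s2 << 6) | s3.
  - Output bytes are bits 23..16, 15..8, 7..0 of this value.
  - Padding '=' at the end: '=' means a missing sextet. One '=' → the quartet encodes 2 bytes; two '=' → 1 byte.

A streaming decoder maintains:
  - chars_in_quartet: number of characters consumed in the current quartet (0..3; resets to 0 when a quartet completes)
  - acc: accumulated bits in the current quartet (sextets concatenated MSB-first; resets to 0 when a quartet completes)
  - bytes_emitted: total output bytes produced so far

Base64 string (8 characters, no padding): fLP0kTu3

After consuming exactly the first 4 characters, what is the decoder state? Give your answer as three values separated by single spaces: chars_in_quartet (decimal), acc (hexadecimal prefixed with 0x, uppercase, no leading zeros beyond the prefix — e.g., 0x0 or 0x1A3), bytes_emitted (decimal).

Answer: 0 0x0 3

Derivation:
After char 0 ('f'=31): chars_in_quartet=1 acc=0x1F bytes_emitted=0
After char 1 ('L'=11): chars_in_quartet=2 acc=0x7CB bytes_emitted=0
After char 2 ('P'=15): chars_in_quartet=3 acc=0x1F2CF bytes_emitted=0
After char 3 ('0'=52): chars_in_quartet=4 acc=0x7CB3F4 -> emit 7C B3 F4, reset; bytes_emitted=3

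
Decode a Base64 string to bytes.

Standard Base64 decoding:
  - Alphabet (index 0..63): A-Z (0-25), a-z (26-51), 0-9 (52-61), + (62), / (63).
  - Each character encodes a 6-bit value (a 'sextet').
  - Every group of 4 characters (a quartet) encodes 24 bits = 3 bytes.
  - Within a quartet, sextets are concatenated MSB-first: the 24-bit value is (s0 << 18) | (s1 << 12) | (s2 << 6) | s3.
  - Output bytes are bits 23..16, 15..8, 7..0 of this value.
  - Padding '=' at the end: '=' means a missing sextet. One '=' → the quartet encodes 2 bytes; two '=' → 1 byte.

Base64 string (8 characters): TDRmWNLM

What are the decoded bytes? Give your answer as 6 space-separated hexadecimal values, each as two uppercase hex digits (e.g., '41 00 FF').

After char 0 ('T'=19): chars_in_quartet=1 acc=0x13 bytes_emitted=0
After char 1 ('D'=3): chars_in_quartet=2 acc=0x4C3 bytes_emitted=0
After char 2 ('R'=17): chars_in_quartet=3 acc=0x130D1 bytes_emitted=0
After char 3 ('m'=38): chars_in_quartet=4 acc=0x4C3466 -> emit 4C 34 66, reset; bytes_emitted=3
After char 4 ('W'=22): chars_in_quartet=1 acc=0x16 bytes_emitted=3
After char 5 ('N'=13): chars_in_quartet=2 acc=0x58D bytes_emitted=3
After char 6 ('L'=11): chars_in_quartet=3 acc=0x1634B bytes_emitted=3
After char 7 ('M'=12): chars_in_quartet=4 acc=0x58D2CC -> emit 58 D2 CC, reset; bytes_emitted=6

Answer: 4C 34 66 58 D2 CC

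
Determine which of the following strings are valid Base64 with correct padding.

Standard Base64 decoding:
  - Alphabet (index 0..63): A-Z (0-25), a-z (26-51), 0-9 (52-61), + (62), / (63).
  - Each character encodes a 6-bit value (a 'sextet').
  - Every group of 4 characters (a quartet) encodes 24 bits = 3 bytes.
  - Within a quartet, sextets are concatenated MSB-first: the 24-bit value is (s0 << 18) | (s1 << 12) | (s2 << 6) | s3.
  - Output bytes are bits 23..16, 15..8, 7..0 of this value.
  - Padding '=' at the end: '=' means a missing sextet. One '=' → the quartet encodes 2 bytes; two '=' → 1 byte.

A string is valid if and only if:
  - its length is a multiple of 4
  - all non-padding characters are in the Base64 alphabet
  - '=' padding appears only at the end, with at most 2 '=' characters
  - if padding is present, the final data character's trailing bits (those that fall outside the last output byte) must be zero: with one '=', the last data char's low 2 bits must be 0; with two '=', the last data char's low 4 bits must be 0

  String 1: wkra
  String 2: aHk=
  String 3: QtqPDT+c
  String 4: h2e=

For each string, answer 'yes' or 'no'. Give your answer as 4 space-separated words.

Answer: yes yes yes no

Derivation:
String 1: 'wkra' → valid
String 2: 'aHk=' → valid
String 3: 'QtqPDT+c' → valid
String 4: 'h2e=' → invalid (bad trailing bits)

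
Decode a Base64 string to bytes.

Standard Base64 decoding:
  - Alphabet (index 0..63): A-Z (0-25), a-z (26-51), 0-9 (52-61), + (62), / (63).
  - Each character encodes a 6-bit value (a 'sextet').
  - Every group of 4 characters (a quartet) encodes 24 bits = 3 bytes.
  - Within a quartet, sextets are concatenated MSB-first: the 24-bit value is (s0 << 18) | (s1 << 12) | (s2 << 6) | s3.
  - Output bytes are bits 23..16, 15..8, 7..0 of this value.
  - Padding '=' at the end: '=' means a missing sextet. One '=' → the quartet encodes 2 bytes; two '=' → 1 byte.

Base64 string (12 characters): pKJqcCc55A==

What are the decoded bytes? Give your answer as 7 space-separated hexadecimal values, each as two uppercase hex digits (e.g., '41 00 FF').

After char 0 ('p'=41): chars_in_quartet=1 acc=0x29 bytes_emitted=0
After char 1 ('K'=10): chars_in_quartet=2 acc=0xA4A bytes_emitted=0
After char 2 ('J'=9): chars_in_quartet=3 acc=0x29289 bytes_emitted=0
After char 3 ('q'=42): chars_in_quartet=4 acc=0xA4A26A -> emit A4 A2 6A, reset; bytes_emitted=3
After char 4 ('c'=28): chars_in_quartet=1 acc=0x1C bytes_emitted=3
After char 5 ('C'=2): chars_in_quartet=2 acc=0x702 bytes_emitted=3
After char 6 ('c'=28): chars_in_quartet=3 acc=0x1C09C bytes_emitted=3
After char 7 ('5'=57): chars_in_quartet=4 acc=0x702739 -> emit 70 27 39, reset; bytes_emitted=6
After char 8 ('5'=57): chars_in_quartet=1 acc=0x39 bytes_emitted=6
After char 9 ('A'=0): chars_in_quartet=2 acc=0xE40 bytes_emitted=6
Padding '==': partial quartet acc=0xE40 -> emit E4; bytes_emitted=7

Answer: A4 A2 6A 70 27 39 E4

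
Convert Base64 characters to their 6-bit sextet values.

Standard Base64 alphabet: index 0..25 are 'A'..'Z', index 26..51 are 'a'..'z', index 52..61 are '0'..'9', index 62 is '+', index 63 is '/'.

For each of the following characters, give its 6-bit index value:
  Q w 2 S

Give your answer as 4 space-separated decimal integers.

'Q': A..Z range, ord('Q') − ord('A') = 16
'w': a..z range, 26 + ord('w') − ord('a') = 48
'2': 0..9 range, 52 + ord('2') − ord('0') = 54
'S': A..Z range, ord('S') − ord('A') = 18

Answer: 16 48 54 18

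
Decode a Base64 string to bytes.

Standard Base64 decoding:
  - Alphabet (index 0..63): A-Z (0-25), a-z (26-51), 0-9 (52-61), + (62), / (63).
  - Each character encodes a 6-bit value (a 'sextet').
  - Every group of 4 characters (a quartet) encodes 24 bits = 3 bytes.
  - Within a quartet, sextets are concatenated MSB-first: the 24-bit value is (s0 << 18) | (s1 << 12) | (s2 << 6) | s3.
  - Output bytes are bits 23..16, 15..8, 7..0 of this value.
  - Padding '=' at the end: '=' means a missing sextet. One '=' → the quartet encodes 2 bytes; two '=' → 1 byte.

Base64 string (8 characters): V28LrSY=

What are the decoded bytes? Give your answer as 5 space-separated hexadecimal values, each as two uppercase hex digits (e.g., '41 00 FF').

After char 0 ('V'=21): chars_in_quartet=1 acc=0x15 bytes_emitted=0
After char 1 ('2'=54): chars_in_quartet=2 acc=0x576 bytes_emitted=0
After char 2 ('8'=60): chars_in_quartet=3 acc=0x15DBC bytes_emitted=0
After char 3 ('L'=11): chars_in_quartet=4 acc=0x576F0B -> emit 57 6F 0B, reset; bytes_emitted=3
After char 4 ('r'=43): chars_in_quartet=1 acc=0x2B bytes_emitted=3
After char 5 ('S'=18): chars_in_quartet=2 acc=0xAD2 bytes_emitted=3
After char 6 ('Y'=24): chars_in_quartet=3 acc=0x2B498 bytes_emitted=3
Padding '=': partial quartet acc=0x2B498 -> emit AD 26; bytes_emitted=5

Answer: 57 6F 0B AD 26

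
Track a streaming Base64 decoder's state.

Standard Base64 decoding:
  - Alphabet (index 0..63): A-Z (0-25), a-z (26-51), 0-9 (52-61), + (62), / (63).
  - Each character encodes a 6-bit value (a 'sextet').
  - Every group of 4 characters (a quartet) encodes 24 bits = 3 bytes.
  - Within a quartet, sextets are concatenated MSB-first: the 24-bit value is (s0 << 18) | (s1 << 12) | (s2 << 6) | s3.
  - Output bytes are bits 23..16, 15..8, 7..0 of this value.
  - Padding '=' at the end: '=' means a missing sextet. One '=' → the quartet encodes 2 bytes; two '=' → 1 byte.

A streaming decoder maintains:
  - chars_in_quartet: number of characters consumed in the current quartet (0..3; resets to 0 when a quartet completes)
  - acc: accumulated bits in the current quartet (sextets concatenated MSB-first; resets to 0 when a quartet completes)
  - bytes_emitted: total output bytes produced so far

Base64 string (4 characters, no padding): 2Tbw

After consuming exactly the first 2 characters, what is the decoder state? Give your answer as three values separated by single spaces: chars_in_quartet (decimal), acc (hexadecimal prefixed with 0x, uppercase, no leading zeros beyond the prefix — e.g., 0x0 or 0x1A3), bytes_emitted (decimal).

After char 0 ('2'=54): chars_in_quartet=1 acc=0x36 bytes_emitted=0
After char 1 ('T'=19): chars_in_quartet=2 acc=0xD93 bytes_emitted=0

Answer: 2 0xD93 0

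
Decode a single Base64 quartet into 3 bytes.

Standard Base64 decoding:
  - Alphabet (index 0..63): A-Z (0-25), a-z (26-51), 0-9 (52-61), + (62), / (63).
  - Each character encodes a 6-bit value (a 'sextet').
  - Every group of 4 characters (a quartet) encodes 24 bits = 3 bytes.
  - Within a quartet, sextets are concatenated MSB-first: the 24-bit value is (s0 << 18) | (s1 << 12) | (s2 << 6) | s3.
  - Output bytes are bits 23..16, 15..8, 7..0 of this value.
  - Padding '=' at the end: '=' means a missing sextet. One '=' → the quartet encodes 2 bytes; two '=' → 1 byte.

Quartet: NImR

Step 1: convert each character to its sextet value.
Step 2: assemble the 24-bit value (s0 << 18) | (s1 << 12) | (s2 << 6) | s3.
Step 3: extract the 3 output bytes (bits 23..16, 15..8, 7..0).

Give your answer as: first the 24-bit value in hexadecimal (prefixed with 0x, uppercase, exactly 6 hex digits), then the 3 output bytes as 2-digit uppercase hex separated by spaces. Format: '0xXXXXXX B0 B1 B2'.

Answer: 0x348991 34 89 91

Derivation:
Sextets: N=13, I=8, m=38, R=17
24-bit: (13<<18) | (8<<12) | (38<<6) | 17
      = 0x340000 | 0x008000 | 0x000980 | 0x000011
      = 0x348991
Bytes: (v>>16)&0xFF=34, (v>>8)&0xFF=89, v&0xFF=91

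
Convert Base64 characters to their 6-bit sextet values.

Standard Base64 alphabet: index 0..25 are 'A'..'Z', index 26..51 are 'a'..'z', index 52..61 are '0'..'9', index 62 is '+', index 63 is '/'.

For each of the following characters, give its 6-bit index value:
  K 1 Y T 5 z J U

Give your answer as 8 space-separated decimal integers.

Answer: 10 53 24 19 57 51 9 20

Derivation:
'K': A..Z range, ord('K') − ord('A') = 10
'1': 0..9 range, 52 + ord('1') − ord('0') = 53
'Y': A..Z range, ord('Y') − ord('A') = 24
'T': A..Z range, ord('T') − ord('A') = 19
'5': 0..9 range, 52 + ord('5') − ord('0') = 57
'z': a..z range, 26 + ord('z') − ord('a') = 51
'J': A..Z range, ord('J') − ord('A') = 9
'U': A..Z range, ord('U') − ord('A') = 20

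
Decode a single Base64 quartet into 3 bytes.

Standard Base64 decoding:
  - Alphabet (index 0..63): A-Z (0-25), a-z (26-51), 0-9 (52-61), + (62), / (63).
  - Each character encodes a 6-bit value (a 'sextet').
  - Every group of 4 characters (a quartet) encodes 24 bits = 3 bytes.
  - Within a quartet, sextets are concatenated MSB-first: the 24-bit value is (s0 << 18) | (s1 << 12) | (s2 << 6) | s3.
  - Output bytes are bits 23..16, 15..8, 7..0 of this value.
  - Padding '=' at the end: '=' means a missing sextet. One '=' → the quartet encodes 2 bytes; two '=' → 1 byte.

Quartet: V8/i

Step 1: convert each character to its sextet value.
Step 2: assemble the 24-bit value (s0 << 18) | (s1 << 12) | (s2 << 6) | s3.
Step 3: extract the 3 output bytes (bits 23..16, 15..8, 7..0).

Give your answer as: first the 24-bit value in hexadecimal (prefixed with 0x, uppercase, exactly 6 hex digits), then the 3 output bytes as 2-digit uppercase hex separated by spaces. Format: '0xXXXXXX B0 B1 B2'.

Sextets: V=21, 8=60, /=63, i=34
24-bit: (21<<18) | (60<<12) | (63<<6) | 34
      = 0x540000 | 0x03C000 | 0x000FC0 | 0x000022
      = 0x57CFE2
Bytes: (v>>16)&0xFF=57, (v>>8)&0xFF=CF, v&0xFF=E2

Answer: 0x57CFE2 57 CF E2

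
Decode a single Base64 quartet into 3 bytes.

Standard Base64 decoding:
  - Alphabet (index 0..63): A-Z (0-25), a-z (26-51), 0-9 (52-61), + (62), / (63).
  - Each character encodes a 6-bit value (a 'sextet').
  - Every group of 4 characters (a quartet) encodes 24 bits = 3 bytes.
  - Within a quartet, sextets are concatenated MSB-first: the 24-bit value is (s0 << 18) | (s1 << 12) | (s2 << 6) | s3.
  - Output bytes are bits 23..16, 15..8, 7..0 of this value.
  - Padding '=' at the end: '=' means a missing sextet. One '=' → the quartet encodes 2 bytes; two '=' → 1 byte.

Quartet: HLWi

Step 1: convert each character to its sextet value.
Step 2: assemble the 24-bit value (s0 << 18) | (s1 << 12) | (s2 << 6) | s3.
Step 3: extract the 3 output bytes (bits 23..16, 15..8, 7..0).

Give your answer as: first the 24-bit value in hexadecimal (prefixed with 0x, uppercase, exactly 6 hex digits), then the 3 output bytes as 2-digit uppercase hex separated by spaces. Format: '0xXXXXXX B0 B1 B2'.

Answer: 0x1CB5A2 1C B5 A2

Derivation:
Sextets: H=7, L=11, W=22, i=34
24-bit: (7<<18) | (11<<12) | (22<<6) | 34
      = 0x1C0000 | 0x00B000 | 0x000580 | 0x000022
      = 0x1CB5A2
Bytes: (v>>16)&0xFF=1C, (v>>8)&0xFF=B5, v&0xFF=A2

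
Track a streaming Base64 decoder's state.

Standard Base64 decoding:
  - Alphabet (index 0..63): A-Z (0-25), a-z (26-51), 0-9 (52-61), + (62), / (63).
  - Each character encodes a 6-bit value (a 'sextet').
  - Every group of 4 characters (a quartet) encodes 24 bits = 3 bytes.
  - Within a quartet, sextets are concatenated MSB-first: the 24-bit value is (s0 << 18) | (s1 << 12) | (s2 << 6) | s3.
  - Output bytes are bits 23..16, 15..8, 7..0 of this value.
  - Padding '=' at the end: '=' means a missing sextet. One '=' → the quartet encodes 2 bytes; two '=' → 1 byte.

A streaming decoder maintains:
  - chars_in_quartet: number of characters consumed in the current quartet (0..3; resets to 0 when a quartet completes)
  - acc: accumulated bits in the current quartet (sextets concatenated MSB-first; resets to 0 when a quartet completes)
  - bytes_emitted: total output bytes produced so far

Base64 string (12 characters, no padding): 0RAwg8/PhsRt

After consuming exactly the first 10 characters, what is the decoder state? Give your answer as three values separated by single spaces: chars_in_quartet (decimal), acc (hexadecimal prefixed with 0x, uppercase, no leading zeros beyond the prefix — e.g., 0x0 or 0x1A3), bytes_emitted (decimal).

Answer: 2 0x86C 6

Derivation:
After char 0 ('0'=52): chars_in_quartet=1 acc=0x34 bytes_emitted=0
After char 1 ('R'=17): chars_in_quartet=2 acc=0xD11 bytes_emitted=0
After char 2 ('A'=0): chars_in_quartet=3 acc=0x34440 bytes_emitted=0
After char 3 ('w'=48): chars_in_quartet=4 acc=0xD11030 -> emit D1 10 30, reset; bytes_emitted=3
After char 4 ('g'=32): chars_in_quartet=1 acc=0x20 bytes_emitted=3
After char 5 ('8'=60): chars_in_quartet=2 acc=0x83C bytes_emitted=3
After char 6 ('/'=63): chars_in_quartet=3 acc=0x20F3F bytes_emitted=3
After char 7 ('P'=15): chars_in_quartet=4 acc=0x83CFCF -> emit 83 CF CF, reset; bytes_emitted=6
After char 8 ('h'=33): chars_in_quartet=1 acc=0x21 bytes_emitted=6
After char 9 ('s'=44): chars_in_quartet=2 acc=0x86C bytes_emitted=6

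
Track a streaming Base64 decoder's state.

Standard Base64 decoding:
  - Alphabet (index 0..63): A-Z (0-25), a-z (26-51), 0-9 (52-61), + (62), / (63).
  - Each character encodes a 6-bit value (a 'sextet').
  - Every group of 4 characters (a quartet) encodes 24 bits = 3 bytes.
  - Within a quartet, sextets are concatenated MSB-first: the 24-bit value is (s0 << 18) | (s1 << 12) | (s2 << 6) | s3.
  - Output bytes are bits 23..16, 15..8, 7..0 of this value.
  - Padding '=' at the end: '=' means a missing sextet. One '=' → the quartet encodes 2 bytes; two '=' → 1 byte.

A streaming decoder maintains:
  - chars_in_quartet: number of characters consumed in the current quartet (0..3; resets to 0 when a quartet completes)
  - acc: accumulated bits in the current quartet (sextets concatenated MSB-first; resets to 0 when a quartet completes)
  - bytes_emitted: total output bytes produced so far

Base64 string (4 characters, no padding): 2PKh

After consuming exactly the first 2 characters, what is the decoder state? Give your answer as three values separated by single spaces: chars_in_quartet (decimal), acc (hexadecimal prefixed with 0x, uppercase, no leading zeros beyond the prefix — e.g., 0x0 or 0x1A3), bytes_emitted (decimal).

After char 0 ('2'=54): chars_in_quartet=1 acc=0x36 bytes_emitted=0
After char 1 ('P'=15): chars_in_quartet=2 acc=0xD8F bytes_emitted=0

Answer: 2 0xD8F 0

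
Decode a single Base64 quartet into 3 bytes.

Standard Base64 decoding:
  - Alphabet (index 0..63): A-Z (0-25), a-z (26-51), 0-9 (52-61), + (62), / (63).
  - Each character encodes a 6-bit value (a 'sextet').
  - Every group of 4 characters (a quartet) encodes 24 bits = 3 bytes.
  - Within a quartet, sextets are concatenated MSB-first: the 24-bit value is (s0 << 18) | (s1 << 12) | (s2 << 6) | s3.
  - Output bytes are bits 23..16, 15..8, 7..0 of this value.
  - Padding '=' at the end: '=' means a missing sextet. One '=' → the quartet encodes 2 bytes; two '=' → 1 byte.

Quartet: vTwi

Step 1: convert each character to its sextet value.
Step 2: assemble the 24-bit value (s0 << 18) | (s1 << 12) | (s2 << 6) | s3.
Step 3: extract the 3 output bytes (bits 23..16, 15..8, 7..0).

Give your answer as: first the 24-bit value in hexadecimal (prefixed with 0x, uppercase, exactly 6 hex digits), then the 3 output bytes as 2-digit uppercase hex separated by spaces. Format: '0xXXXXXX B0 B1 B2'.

Sextets: v=47, T=19, w=48, i=34
24-bit: (47<<18) | (19<<12) | (48<<6) | 34
      = 0xBC0000 | 0x013000 | 0x000C00 | 0x000022
      = 0xBD3C22
Bytes: (v>>16)&0xFF=BD, (v>>8)&0xFF=3C, v&0xFF=22

Answer: 0xBD3C22 BD 3C 22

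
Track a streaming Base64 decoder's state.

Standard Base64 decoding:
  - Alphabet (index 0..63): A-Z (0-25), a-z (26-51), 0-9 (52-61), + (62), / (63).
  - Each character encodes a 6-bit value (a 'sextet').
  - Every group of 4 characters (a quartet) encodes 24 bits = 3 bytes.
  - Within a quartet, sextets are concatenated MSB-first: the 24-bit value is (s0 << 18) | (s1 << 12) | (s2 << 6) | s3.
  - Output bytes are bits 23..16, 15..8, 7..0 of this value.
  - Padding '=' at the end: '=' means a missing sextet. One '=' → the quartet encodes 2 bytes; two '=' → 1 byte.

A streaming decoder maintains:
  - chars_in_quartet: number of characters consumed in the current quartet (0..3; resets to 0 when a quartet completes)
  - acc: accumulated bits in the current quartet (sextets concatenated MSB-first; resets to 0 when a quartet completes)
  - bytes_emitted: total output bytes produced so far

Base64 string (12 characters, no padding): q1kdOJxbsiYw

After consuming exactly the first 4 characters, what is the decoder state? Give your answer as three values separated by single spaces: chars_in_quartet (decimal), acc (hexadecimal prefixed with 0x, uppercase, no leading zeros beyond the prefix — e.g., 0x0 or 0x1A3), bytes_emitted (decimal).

After char 0 ('q'=42): chars_in_quartet=1 acc=0x2A bytes_emitted=0
After char 1 ('1'=53): chars_in_quartet=2 acc=0xAB5 bytes_emitted=0
After char 2 ('k'=36): chars_in_quartet=3 acc=0x2AD64 bytes_emitted=0
After char 3 ('d'=29): chars_in_quartet=4 acc=0xAB591D -> emit AB 59 1D, reset; bytes_emitted=3

Answer: 0 0x0 3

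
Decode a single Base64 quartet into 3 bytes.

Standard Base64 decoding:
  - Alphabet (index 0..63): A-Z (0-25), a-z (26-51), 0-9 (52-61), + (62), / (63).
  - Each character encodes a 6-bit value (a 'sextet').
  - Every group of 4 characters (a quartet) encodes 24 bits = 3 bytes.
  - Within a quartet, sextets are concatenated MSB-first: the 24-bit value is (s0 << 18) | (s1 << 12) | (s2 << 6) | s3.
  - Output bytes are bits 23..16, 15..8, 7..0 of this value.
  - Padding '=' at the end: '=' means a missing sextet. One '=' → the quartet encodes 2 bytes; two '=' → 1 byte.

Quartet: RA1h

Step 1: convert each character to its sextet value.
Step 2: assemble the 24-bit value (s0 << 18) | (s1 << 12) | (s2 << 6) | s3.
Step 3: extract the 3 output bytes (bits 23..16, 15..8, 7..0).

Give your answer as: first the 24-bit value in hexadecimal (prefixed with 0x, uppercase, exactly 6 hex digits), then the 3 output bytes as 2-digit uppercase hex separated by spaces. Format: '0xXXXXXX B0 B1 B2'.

Answer: 0x440D61 44 0D 61

Derivation:
Sextets: R=17, A=0, 1=53, h=33
24-bit: (17<<18) | (0<<12) | (53<<6) | 33
      = 0x440000 | 0x000000 | 0x000D40 | 0x000021
      = 0x440D61
Bytes: (v>>16)&0xFF=44, (v>>8)&0xFF=0D, v&0xFF=61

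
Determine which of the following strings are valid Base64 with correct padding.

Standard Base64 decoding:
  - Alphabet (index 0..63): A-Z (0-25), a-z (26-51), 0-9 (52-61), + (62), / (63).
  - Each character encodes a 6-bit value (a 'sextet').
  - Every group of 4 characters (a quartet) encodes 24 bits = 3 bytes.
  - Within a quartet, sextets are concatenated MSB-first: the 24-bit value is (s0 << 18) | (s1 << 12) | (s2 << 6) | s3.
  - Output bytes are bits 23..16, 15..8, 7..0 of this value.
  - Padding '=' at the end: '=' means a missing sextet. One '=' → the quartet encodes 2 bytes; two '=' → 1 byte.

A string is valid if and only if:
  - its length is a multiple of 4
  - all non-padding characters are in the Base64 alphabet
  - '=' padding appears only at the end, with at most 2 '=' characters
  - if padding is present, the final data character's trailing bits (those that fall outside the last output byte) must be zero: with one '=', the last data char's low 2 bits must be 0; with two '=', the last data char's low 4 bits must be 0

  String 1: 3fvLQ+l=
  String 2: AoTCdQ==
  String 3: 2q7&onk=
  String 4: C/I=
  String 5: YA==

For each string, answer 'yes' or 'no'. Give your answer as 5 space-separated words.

String 1: '3fvLQ+l=' → invalid (bad trailing bits)
String 2: 'AoTCdQ==' → valid
String 3: '2q7&onk=' → invalid (bad char(s): ['&'])
String 4: 'C/I=' → valid
String 5: 'YA==' → valid

Answer: no yes no yes yes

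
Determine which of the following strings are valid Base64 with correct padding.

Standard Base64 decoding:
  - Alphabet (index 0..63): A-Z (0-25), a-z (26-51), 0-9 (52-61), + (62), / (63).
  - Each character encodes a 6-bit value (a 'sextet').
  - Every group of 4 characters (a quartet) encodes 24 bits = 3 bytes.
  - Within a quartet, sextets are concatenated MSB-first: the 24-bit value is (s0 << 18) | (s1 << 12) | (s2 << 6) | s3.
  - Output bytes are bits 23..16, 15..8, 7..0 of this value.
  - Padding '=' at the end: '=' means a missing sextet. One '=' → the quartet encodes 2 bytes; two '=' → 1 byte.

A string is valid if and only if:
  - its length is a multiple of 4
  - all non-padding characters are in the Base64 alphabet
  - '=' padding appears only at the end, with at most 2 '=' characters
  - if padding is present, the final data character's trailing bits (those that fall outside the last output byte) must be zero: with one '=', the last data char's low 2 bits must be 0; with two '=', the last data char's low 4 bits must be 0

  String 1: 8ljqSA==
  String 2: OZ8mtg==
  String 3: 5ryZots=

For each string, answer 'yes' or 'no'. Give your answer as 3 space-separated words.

String 1: '8ljqSA==' → valid
String 2: 'OZ8mtg==' → valid
String 3: '5ryZots=' → valid

Answer: yes yes yes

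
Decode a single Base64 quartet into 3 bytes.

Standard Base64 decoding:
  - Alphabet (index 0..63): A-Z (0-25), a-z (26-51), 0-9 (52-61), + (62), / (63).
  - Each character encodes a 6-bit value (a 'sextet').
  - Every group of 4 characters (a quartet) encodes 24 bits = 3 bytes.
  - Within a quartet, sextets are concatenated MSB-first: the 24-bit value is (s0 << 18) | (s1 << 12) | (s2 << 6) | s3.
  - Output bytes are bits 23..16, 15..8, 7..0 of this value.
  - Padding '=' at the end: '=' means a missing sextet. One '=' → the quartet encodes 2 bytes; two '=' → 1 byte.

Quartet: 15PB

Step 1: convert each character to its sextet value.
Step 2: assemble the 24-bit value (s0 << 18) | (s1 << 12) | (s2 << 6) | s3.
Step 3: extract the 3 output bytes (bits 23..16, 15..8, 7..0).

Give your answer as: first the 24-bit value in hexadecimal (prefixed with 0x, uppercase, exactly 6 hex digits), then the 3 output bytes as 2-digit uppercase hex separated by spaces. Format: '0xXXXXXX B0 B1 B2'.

Answer: 0xD793C1 D7 93 C1

Derivation:
Sextets: 1=53, 5=57, P=15, B=1
24-bit: (53<<18) | (57<<12) | (15<<6) | 1
      = 0xD40000 | 0x039000 | 0x0003C0 | 0x000001
      = 0xD793C1
Bytes: (v>>16)&0xFF=D7, (v>>8)&0xFF=93, v&0xFF=C1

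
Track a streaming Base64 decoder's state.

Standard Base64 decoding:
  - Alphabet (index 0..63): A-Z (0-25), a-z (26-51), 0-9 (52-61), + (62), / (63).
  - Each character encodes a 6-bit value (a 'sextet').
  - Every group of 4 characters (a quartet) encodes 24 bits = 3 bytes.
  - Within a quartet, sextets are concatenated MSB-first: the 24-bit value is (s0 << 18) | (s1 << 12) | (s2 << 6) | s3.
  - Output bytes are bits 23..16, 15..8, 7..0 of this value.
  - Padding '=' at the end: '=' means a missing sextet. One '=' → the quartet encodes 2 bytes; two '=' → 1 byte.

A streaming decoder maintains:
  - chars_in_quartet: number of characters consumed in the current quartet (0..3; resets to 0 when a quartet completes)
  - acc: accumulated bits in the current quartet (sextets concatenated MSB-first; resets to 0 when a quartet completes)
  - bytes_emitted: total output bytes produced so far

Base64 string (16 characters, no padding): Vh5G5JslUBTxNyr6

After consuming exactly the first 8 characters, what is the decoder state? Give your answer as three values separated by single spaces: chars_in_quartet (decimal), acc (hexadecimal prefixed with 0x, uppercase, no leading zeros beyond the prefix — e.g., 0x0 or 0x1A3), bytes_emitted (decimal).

Answer: 0 0x0 6

Derivation:
After char 0 ('V'=21): chars_in_quartet=1 acc=0x15 bytes_emitted=0
After char 1 ('h'=33): chars_in_quartet=2 acc=0x561 bytes_emitted=0
After char 2 ('5'=57): chars_in_quartet=3 acc=0x15879 bytes_emitted=0
After char 3 ('G'=6): chars_in_quartet=4 acc=0x561E46 -> emit 56 1E 46, reset; bytes_emitted=3
After char 4 ('5'=57): chars_in_quartet=1 acc=0x39 bytes_emitted=3
After char 5 ('J'=9): chars_in_quartet=2 acc=0xE49 bytes_emitted=3
After char 6 ('s'=44): chars_in_quartet=3 acc=0x3926C bytes_emitted=3
After char 7 ('l'=37): chars_in_quartet=4 acc=0xE49B25 -> emit E4 9B 25, reset; bytes_emitted=6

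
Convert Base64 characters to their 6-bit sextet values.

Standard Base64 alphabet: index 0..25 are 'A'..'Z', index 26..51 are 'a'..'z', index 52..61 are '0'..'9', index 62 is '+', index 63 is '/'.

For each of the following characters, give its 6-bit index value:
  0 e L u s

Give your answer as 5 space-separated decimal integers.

Answer: 52 30 11 46 44

Derivation:
'0': 0..9 range, 52 + ord('0') − ord('0') = 52
'e': a..z range, 26 + ord('e') − ord('a') = 30
'L': A..Z range, ord('L') − ord('A') = 11
'u': a..z range, 26 + ord('u') − ord('a') = 46
's': a..z range, 26 + ord('s') − ord('a') = 44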